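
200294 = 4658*43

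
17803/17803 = 1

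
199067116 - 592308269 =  - 393241153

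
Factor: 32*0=0 = 0^1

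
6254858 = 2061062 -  - 4193796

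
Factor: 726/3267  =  2/9= 2^1*3^( - 2) 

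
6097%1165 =272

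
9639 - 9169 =470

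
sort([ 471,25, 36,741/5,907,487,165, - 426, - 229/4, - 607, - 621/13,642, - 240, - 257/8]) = [ - 607 ,-426,  -  240,-229/4, - 621/13,  -  257/8,  25, 36,  741/5,165, 471,487, 642, 907 ] 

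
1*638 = 638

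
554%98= 64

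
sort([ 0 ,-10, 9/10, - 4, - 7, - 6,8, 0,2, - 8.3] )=[ - 10,- 8.3, - 7, - 6, - 4, 0 , 0, 9/10, 2,8 ]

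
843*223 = 187989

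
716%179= 0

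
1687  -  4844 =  -3157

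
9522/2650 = 3 + 786/1325= 3.59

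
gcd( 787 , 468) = 1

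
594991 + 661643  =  1256634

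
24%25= 24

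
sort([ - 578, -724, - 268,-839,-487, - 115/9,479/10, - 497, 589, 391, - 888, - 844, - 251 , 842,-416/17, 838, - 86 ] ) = [-888 , - 844, - 839, - 724, - 578, - 497, - 487, - 268 ,  -  251, - 86,-416/17, - 115/9, 479/10, 391, 589,838, 842]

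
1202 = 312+890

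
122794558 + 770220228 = 893014786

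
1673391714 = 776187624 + 897204090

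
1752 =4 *438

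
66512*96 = 6385152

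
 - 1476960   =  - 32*46155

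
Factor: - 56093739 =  - 3^1 * 13^1*37^1*38873^1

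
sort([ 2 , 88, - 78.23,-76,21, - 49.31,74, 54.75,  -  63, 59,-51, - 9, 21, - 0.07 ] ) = [ - 78.23, - 76,  -  63, - 51,-49.31, - 9 , - 0.07,2,21,21, 54.75,59, 74,88] 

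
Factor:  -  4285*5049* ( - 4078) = 2^1 *3^3* 5^1 * 11^1*17^1*857^1 * 2039^1  =  88227387270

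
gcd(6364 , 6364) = 6364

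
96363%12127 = 11474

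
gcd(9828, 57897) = 63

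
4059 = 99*41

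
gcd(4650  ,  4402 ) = 62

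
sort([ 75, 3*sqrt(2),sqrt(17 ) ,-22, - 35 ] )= [-35 , - 22, sqrt(17), 3*sqrt(2),75]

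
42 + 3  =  45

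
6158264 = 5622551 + 535713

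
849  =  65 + 784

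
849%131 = 63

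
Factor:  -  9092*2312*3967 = - 83389132768 = - 2^5*17^2 * 2273^1*3967^1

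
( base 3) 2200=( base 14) 52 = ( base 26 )2K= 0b1001000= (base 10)72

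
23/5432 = 23/5432 = 0.00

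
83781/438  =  191 + 41/146 = 191.28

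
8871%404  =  387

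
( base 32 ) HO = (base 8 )1070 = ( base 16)238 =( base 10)568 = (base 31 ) IA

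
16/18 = 8/9  =  0.89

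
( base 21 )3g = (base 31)2H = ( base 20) 3j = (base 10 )79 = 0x4f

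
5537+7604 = 13141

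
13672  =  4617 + 9055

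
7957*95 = 755915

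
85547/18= 4752  +  11/18=4752.61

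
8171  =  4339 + 3832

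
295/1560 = 59/312 = 0.19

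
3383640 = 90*37596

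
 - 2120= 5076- 7196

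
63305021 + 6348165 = 69653186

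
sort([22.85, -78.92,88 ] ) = [ - 78.92,22.85, 88 ] 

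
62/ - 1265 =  - 62/1265 =- 0.05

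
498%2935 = 498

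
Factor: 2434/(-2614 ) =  - 1217^1*1307^( -1 ) = - 1217/1307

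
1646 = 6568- 4922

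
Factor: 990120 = 2^3*3^1*5^1*37^1*223^1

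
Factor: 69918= 2^1*3^1*43^1*271^1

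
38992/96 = 2437/6=406.17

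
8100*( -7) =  - 56700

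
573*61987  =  35518551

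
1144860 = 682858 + 462002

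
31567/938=31567/938  =  33.65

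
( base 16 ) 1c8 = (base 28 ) G8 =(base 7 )1221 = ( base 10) 456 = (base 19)150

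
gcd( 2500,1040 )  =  20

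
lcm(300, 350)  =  2100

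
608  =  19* 32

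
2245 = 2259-14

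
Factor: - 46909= - 61^1*769^1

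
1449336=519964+929372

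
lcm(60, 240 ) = 240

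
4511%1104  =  95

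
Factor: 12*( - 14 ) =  - 168  =  - 2^3*3^1*  7^1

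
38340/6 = 6390 = 6390.00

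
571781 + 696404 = 1268185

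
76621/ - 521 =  - 148 + 487/521 = -147.07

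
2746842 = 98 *28029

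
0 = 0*300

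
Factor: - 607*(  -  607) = 368449 = 607^2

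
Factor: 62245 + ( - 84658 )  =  -3^1*31^1*241^1 = -22413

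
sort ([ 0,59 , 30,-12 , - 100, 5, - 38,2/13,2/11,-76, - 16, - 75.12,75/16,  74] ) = [-100,-76, - 75.12,  -  38, - 16, - 12, 0, 2/13,2/11,75/16,5, 30, 59 , 74]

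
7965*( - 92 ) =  - 732780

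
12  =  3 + 9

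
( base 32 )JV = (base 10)639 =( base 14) 339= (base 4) 21333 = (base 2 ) 1001111111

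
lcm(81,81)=81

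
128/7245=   128/7245 = 0.02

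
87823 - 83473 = 4350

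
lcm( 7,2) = 14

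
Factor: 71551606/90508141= 2^1*7^1*17^1*19^1*113^( - 1 )*353^( - 1)*2269^( -1 )*15823^1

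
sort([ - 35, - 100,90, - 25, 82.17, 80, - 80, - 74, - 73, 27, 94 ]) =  [ - 100, - 80,- 74, - 73, - 35, - 25, 27, 80,82.17, 90, 94]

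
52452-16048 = 36404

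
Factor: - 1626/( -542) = 3 = 3^1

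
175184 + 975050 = 1150234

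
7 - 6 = 1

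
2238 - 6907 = - 4669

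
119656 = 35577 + 84079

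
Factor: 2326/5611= 2^1*31^( - 1)  *  181^( - 1 ) *1163^1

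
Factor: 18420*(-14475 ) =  - 266629500 = - 2^2*3^2*5^3*193^1 * 307^1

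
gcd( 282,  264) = 6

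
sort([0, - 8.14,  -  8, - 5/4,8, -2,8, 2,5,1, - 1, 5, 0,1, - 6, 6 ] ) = [ - 8.14, - 8, - 6, - 2, - 5/4, - 1, 0,0, 1, 1, 2, 5, 5, 6, 8,8 ]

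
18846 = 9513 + 9333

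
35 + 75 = 110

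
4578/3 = 1526 = 1526.00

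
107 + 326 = 433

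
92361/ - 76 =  - 1216+55/76 = - 1215.28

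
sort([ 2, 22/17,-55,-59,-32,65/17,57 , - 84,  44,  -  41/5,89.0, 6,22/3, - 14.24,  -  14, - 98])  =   [ - 98, -84 ,-59,-55, -32, - 14.24, - 14,-41/5,22/17,2,65/17,6, 22/3, 44,57,89.0 ] 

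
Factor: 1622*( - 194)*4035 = - 1269685380 = - 2^2 *3^1*5^1 * 97^1*269^1*811^1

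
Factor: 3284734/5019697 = 2^1*29^(-1 )*179^( - 1) * 967^( - 1)  *  1103^1*1489^1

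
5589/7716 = 1863/2572=0.72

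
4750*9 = 42750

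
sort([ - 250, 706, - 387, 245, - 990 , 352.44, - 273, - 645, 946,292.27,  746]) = [ - 990, - 645, - 387, - 273,- 250,245,292.27 , 352.44,706, 746, 946] 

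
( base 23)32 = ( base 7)131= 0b1000111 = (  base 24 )2n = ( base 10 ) 71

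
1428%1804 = 1428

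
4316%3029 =1287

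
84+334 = 418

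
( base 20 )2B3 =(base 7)2661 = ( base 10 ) 1023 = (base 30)143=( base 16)3FF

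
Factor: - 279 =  - 3^2 * 31^1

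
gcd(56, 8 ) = 8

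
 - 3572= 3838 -7410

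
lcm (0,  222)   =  0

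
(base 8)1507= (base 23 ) 1DB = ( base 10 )839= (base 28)11r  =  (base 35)NY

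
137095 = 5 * 27419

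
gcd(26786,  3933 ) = 1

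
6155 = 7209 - 1054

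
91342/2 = 45671 = 45671.00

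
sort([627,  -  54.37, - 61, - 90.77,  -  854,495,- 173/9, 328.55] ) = [ - 854, - 90.77, - 61, - 54.37, - 173/9, 328.55, 495, 627 ]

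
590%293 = 4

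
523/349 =523/349= 1.50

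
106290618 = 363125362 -256834744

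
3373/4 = 843 + 1/4  =  843.25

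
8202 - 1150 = 7052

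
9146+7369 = 16515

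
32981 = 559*59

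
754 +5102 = 5856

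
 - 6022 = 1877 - 7899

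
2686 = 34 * 79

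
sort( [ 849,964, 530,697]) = [530,697,  849, 964]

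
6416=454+5962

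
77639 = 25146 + 52493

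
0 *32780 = 0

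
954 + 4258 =5212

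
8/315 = 8/315 = 0.03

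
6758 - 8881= -2123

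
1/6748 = 1/6748 = 0.00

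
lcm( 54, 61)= 3294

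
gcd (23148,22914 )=18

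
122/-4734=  - 61/2367 = - 0.03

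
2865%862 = 279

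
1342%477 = 388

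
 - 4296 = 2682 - 6978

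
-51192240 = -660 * 77564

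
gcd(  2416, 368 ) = 16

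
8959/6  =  8959/6= 1493.17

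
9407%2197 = 619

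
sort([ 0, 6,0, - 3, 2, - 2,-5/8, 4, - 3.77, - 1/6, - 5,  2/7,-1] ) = [-5, - 3.77, - 3, - 2, - 1, - 5/8, - 1/6 , 0, 0, 2/7, 2, 4 , 6] 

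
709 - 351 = 358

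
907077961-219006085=688071876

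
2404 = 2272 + 132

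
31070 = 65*478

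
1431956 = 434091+997865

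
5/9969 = 5/9969= 0.00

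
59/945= 59/945 = 0.06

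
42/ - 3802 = - 1 + 1880/1901 = - 0.01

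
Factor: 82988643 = 3^1*31^1*892351^1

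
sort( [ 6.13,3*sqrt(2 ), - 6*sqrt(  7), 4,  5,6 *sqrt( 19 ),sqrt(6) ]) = [ - 6 * sqrt(7), sqrt( 6) , 4,3*sqrt(2), 5,6.13,6*sqrt(19)]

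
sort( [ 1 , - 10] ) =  [ - 10, 1]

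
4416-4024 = 392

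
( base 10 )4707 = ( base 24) 843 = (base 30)56r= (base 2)1001001100011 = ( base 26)6P1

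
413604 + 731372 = 1144976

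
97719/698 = 139 + 697/698 = 140.00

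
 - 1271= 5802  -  7073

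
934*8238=7694292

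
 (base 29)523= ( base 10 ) 4266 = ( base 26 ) 682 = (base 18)d30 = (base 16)10AA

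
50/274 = 25/137= 0.18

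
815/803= 815/803 = 1.01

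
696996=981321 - 284325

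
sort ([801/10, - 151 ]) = [ - 151, 801/10]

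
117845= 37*3185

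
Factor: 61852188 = 2^2*3^1*17^1*47^1*6451^1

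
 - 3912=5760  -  9672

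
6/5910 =1/985= 0.00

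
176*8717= 1534192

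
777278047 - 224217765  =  553060282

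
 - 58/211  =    -  58/211 = - 0.27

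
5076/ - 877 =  - 5076/877 = - 5.79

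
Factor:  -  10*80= -2^5*5^2 = - 800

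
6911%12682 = 6911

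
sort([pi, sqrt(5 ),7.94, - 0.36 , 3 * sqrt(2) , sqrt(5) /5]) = [ - 0.36,sqrt( 5 ) /5, sqrt(5), pi, 3 * sqrt( 2 ),  7.94]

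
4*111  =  444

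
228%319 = 228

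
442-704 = -262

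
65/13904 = 65/13904=0.00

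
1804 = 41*44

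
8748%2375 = 1623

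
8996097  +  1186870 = 10182967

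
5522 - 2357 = 3165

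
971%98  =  89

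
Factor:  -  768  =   - 2^8*3^1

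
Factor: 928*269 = 249632 = 2^5*29^1 * 269^1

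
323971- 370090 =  - 46119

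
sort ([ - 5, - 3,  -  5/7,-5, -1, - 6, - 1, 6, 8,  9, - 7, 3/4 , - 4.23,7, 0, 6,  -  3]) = [  -  7,-6, - 5,-5,  -  4.23 , - 3,-3,-1,-1,- 5/7, 0, 3/4, 6, 6 , 7, 8, 9 ]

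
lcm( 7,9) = 63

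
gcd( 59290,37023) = 7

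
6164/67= 92=   92.00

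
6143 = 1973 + 4170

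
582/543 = 194/181 = 1.07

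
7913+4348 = 12261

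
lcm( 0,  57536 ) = 0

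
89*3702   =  329478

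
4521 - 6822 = - 2301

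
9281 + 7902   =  17183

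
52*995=51740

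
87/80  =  87/80 = 1.09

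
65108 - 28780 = 36328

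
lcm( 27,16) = 432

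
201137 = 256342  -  55205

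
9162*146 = 1337652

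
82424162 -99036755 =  - 16612593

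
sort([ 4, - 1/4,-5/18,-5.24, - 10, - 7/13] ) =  [  -  10, - 5.24 , - 7/13,-5/18,  -  1/4,4 ]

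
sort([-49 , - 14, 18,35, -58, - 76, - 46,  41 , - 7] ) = [ - 76  ,- 58, - 49, - 46,-14, - 7,  18,35, 41]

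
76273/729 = 104 + 457/729 = 104.63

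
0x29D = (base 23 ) 162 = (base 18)213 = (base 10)669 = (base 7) 1644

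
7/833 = 1/119 = 0.01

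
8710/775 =11+37/155 = 11.24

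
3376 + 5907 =9283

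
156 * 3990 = 622440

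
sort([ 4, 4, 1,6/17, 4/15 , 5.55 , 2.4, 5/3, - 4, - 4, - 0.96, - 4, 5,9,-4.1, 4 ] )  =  [ - 4.1,-4,  -  4, - 4, - 0.96, 4/15, 6/17,  1, 5/3, 2.4,4 , 4, 4, 5,  5.55, 9 ] 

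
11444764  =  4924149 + 6520615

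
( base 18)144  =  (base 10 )400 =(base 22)i4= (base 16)190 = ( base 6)1504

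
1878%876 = 126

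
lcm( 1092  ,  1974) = 51324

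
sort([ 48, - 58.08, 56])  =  [ - 58.08, 48,56 ] 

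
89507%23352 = 19451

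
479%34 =3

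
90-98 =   -  8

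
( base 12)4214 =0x1c30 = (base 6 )53224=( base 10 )7216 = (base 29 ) 8go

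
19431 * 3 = 58293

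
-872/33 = -872/33 = - 26.42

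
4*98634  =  394536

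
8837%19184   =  8837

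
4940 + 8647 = 13587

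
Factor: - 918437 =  - 13^1 * 31^1*43^1*53^1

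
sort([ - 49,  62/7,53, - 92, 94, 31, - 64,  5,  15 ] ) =[ - 92, - 64, - 49, 5, 62/7, 15, 31, 53,94] 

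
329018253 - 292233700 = 36784553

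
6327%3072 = 183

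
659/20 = 659/20  =  32.95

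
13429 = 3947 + 9482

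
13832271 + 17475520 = 31307791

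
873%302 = 269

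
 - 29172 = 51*(-572)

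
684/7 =684/7=97.71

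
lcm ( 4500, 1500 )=4500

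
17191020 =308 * 55815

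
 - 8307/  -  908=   8307/908= 9.15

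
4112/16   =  257 = 257.00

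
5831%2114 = 1603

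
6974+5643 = 12617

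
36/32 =9/8   =  1.12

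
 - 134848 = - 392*344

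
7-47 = -40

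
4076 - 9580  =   - 5504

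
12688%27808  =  12688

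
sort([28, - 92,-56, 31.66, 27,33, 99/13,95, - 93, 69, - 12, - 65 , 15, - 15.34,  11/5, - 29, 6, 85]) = [-93,  -  92 , - 65, - 56, - 29, - 15.34, - 12,11/5, 6, 99/13, 15 , 27, 28,  31.66, 33, 69, 85,95]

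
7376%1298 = 886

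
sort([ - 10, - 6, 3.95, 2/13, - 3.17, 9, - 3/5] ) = [ - 10, - 6, - 3.17, - 3/5, 2/13, 3.95, 9 ]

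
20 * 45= 900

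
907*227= 205889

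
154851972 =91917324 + 62934648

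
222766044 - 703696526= - 480930482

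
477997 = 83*5759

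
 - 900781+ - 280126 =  -1180907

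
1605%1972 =1605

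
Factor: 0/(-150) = 0=0^1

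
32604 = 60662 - 28058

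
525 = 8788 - 8263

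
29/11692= 29/11692=0.00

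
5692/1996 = 1423/499 = 2.85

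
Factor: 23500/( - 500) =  - 47^1  =  - 47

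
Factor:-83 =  - 83^1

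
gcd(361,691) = 1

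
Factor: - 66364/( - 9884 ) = 47/7 = 7^( - 1)*47^1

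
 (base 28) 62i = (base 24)872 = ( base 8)11252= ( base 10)4778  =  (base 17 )g91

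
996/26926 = 498/13463 = 0.04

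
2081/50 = 41 + 31/50 = 41.62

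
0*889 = 0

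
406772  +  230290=637062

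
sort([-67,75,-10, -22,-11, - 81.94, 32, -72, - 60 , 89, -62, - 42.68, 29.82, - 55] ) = [ - 81.94, - 72 , - 67, - 62, - 60,-55,-42.68,  -  22,  -  11, - 10,29.82,32,  75,89] 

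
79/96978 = 79/96978= 0.00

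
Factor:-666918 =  - 2^1*3^2*7^1*67^1 * 79^1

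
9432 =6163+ 3269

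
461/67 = 6 + 59/67 = 6.88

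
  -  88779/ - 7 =12682 + 5/7 = 12682.71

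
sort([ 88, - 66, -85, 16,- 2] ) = [ - 85,-66, - 2, 16, 88 ] 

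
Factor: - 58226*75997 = -2^1*7^1*4159^1*75997^1 = -  4425001322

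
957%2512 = 957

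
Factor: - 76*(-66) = 5016 = 2^3*3^1*11^1*19^1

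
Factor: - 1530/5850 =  - 17/65 = - 5^( - 1) * 13^ (  -  1 )*17^1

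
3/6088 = 3/6088  =  0.00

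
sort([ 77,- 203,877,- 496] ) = [ - 496,-203, 77,877]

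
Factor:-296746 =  - 2^1 * 23^1*6451^1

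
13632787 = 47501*287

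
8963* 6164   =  55247932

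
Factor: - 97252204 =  -2^2*7^1*1543^1*2251^1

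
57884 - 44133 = 13751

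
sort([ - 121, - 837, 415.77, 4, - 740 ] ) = [ - 837, - 740, - 121,4,415.77 ]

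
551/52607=551/52607 = 0.01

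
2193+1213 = 3406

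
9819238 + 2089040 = 11908278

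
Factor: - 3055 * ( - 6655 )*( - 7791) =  -158399015775 = - 3^1*5^2*7^2*11^3*13^1 *47^1 *53^1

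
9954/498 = 1659/83 = 19.99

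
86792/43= 86792/43 = 2018.42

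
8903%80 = 23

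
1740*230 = 400200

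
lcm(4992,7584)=394368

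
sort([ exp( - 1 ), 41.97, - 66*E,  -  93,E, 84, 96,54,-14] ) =[ - 66 * E, - 93, - 14, exp( - 1), E, 41.97, 54, 84,96]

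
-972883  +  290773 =  -  682110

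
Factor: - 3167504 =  - 2^4*197969^1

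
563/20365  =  563/20365  =  0.03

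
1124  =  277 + 847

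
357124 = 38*9398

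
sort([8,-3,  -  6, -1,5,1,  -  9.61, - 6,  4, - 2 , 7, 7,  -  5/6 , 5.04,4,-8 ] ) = [-9.61,- 8, - 6, - 6,  -  3, - 2,-1 , - 5/6, 1,  4 , 4, 5, 5.04,7,  7, 8]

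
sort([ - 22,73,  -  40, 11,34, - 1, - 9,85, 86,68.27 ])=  [-40, - 22, - 9, - 1, 11, 34, 68.27, 73,85,86 ] 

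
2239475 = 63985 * 35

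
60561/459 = 2243/17 = 131.94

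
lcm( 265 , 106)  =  530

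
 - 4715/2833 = -4715/2833 = - 1.66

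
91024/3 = 30341 + 1/3 = 30341.33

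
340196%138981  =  62234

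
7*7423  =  51961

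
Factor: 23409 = 3^4  *17^2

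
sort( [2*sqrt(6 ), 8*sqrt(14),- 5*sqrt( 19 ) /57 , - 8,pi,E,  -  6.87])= [ - 8,  -  6.87, - 5*sqrt(19)/57, E , pi, 2 *sqrt( 6 ), 8*sqrt( 14) ] 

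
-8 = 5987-5995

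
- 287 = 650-937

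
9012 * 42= 378504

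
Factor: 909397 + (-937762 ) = -28365 = -3^1*5^1 * 31^1 * 61^1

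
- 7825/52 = -7825/52 = -  150.48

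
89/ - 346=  - 89/346 = - 0.26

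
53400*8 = 427200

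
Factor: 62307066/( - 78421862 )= - 3^1*10384511^1*39210931^( - 1) = - 31153533/39210931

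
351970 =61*5770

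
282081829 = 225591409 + 56490420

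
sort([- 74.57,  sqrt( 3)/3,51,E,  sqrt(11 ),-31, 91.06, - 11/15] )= [ - 74.57, - 31,  -  11/15, sqrt(3) /3 , E,sqrt( 11),51, 91.06]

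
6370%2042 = 244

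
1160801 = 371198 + 789603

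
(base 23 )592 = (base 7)11215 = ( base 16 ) b26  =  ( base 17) 9EF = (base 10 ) 2854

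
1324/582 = 662/291= 2.27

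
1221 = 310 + 911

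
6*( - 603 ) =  - 3618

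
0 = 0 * 23542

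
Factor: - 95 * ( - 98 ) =9310 = 2^1 * 5^1*7^2*19^1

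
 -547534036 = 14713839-562247875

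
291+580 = 871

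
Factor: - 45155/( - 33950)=2^(  -  1 )*5^( - 1)*7^(-1 )*11^1 * 97^ ( - 1) * 821^1 = 9031/6790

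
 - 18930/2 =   -  9465 = - 9465.00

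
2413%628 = 529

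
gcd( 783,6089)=1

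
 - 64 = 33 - 97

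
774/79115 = 774/79115 = 0.01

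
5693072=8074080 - 2381008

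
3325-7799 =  - 4474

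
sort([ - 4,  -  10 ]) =[ - 10, - 4 ]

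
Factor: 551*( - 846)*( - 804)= 374781384  =  2^3*3^3* 19^1*29^1 * 47^1*67^1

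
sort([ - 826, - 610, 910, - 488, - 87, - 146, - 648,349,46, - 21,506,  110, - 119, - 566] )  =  [ - 826, - 648, - 610, - 566,-488,-146, - 119,  -  87, - 21, 46,110 , 349,506,910] 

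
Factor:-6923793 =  - 3^1*41^1*181^1*311^1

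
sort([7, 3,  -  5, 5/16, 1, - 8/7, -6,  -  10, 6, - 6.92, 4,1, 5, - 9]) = [ - 10,-9, - 6.92, - 6, - 5,-8/7  ,  5/16, 1, 1, 3,4, 5, 6, 7]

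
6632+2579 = 9211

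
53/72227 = 53/72227 = 0.00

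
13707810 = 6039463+7668347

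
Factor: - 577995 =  - 3^1*5^1*11^1 * 31^1*113^1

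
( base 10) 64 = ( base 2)1000000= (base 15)44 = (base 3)2101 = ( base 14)48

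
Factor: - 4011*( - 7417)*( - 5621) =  - 167222428527 = -3^1*7^2*11^1*73^1*191^1*7417^1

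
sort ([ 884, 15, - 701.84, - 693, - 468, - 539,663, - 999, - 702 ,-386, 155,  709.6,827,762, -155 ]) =[ - 999 , - 702, - 701.84, - 693, -539 , - 468,  -  386,-155,15, 155,663,  709.6, 762,827,884]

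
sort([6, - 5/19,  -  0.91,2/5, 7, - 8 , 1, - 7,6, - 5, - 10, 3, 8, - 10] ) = [-10, - 10, - 8,-7, - 5, - 0.91,  -  5/19, 2/5,1,3, 6 , 6, 7, 8] 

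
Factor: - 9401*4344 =-40837944 = - 2^3*3^1*7^1*17^1  *79^1*181^1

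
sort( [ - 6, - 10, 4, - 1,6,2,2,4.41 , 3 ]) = [ - 10 , - 6,-1, 2, 2,3, 4, 4.41,6 ]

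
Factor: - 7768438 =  - 2^1*769^1*5051^1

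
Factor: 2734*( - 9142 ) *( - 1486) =37141422808=2^3*7^1*653^1*743^1 * 1367^1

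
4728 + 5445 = 10173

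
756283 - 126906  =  629377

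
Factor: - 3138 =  - 2^1*3^1 * 523^1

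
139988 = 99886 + 40102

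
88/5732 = 22/1433 =0.02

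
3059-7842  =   - 4783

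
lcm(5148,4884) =190476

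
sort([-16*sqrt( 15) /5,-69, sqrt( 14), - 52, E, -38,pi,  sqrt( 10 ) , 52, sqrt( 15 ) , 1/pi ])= [ - 69, - 52, - 38, -16*sqrt( 15)/5,  1/pi,E,pi, sqrt( 10) , sqrt(14 ), sqrt( 15), 52 ] 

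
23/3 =7 + 2/3 = 7.67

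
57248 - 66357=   -  9109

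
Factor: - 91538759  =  -13^1 * 181^1 *38903^1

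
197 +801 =998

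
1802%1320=482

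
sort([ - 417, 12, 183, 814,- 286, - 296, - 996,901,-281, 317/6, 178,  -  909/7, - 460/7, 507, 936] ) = [ - 996,- 417, - 296,- 286, - 281,  -  909/7, - 460/7,  12,317/6, 178, 183,507, 814,901, 936 ] 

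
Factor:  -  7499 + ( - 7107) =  - 14606 = - 2^1*67^1*109^1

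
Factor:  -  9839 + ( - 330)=-10169^1 = - 10169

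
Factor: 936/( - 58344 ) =- 3^1 * 11^( - 1 )*17^( - 1 ) = - 3/187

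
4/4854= 2/2427 = 0.00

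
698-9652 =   -  8954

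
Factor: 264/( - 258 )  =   - 44/43 = -2^2 * 11^1*43^ (-1 ) 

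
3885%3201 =684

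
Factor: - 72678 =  -2^1* 3^1 * 12113^1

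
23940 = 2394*10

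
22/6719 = 22/6719 = 0.00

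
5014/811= 6 + 148/811 = 6.18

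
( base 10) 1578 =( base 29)1PC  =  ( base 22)35g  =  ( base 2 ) 11000101010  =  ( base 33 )1er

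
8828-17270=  - 8442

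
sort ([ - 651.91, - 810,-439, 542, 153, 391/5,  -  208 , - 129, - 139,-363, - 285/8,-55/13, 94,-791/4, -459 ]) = [ - 810, - 651.91, - 459, - 439,-363, - 208, - 791/4,- 139, - 129, - 285/8, - 55/13, 391/5, 94, 153, 542 ]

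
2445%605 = 25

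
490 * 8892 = 4357080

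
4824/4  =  1206   =  1206.00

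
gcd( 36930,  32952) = 6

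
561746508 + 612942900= 1174689408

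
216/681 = 72/227= 0.32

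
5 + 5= 10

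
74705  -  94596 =-19891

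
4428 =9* 492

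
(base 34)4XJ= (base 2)1011010000101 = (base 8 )13205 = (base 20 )E85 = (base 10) 5765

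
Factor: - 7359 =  - 3^1* 11^1 * 223^1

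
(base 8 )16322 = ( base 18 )14dg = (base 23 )dli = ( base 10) 7378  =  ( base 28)9be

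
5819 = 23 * 253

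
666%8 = 2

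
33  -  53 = -20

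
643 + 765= 1408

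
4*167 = 668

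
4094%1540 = 1014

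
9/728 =9/728 = 0.01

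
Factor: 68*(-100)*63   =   - 428400=- 2^4*3^2*5^2 * 7^1*17^1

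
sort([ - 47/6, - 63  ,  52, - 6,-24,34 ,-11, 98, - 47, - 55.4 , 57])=[  -  63 ,-55.4, - 47, - 24, - 11, - 47/6, - 6,34,52, 57 , 98 ] 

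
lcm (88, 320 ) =3520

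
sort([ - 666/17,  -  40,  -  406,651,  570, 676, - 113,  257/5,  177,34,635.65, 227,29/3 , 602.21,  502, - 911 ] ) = [  -  911, - 406 , -113,-40,-666/17,29/3, 34, 257/5,177,227,502, 570,602.21, 635.65, 651,676]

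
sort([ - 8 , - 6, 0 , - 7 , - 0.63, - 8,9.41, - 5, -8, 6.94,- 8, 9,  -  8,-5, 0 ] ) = [ - 8, - 8, - 8,-8, - 8, - 7, - 6, - 5, - 5, - 0.63,0,0, 6.94,9 , 9.41 ] 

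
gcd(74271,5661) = 3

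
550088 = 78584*7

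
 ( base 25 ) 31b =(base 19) 55B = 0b11101110111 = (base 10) 1911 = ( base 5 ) 30121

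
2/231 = 2/231 = 0.01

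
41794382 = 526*79457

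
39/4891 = 39/4891 = 0.01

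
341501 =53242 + 288259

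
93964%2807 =1333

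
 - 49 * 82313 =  - 4033337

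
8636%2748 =392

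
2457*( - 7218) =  - 17734626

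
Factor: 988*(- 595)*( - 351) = 206338860 =2^2*  3^3 * 5^1*7^1*13^2*17^1 * 19^1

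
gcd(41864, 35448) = 8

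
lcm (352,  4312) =17248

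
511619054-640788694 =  - 129169640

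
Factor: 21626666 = 2^1*10813333^1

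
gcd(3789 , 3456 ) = 9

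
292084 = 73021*4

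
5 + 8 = 13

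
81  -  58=23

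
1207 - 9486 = - 8279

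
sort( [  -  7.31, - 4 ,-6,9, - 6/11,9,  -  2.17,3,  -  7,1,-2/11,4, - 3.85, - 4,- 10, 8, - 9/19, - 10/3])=[ - 10, - 7.31, - 7, - 6, - 4 , - 4, - 3.85, - 10/3, - 2.17, - 6/11, - 9/19, - 2/11,1,3,4,8,9,9]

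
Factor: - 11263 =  - 7^1*1609^1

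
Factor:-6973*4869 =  - 33951537 = - 3^2 * 19^1*367^1* 541^1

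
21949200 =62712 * 350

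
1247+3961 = 5208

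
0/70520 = 0 = 0.00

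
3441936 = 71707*48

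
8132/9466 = 4066/4733 = 0.86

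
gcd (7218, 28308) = 6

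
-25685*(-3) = 77055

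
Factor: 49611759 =3^1*23^1*719011^1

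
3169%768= 97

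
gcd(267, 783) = 3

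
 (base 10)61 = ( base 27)27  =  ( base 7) 115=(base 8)75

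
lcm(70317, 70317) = 70317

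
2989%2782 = 207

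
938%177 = 53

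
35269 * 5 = 176345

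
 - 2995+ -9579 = -12574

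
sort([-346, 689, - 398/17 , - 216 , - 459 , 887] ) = [-459, - 346, - 216, - 398/17,689,887 ]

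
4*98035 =392140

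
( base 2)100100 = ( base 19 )1H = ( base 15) 26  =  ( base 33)13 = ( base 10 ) 36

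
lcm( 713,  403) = 9269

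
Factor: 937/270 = 2^( - 1)*3^(-3 )*5^( - 1)*937^1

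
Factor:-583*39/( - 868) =2^(-2)*3^1*7^( - 1)*11^1*13^1*31^( - 1 )*53^1=22737/868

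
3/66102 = 1/22034  =  0.00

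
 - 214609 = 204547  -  419156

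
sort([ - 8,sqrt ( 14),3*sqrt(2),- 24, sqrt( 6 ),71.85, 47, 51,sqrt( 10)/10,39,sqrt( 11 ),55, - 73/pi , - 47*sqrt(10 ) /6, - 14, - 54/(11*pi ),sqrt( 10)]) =[ - 47*sqrt( 10)/6,-24,-73/pi, - 14, - 8,- 54/( 11*pi),sqrt( 10)/10,sqrt( 6), sqrt( 10 ),sqrt( 11 ),  sqrt (14),3*sqrt ( 2 ),39,47, 51,55,71.85]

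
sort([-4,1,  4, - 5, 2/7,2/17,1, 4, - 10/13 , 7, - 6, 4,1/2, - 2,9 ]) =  [ - 6,  -  5,-4, - 2, - 10/13 , 2/17,2/7,1/2, 1, 1,4,4,4 , 7,9]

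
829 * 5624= 4662296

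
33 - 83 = -50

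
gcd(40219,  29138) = 1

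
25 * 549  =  13725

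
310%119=72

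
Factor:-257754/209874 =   -  17^1*19^1  *263^( - 1 )  =  -323/263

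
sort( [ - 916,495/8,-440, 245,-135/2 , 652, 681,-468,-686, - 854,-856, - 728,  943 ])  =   [ - 916  , - 856, - 854 , - 728, -686, - 468, -440,-135/2, 495/8, 245,  652, 681, 943 ] 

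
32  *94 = 3008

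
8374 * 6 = 50244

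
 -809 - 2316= - 3125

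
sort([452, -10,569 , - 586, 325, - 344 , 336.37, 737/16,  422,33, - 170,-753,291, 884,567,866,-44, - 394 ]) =[ - 753, - 586, -394, - 344, - 170,  -  44,-10,33,737/16, 291,  325, 336.37,422 , 452 , 567, 569,866, 884]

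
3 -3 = 0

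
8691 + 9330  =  18021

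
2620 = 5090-2470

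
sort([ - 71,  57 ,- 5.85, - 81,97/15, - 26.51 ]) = [-81, - 71 , - 26.51, - 5.85,  97/15,57]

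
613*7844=4808372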